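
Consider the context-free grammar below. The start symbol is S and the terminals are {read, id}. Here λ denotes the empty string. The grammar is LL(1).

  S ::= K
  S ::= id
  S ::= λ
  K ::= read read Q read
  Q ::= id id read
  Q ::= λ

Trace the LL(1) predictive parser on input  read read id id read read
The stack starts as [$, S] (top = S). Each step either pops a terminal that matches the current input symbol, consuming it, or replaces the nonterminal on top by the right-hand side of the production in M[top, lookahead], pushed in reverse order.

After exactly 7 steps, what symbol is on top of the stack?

read

step 1: stack=$ S  input=read read id id read read $  — expand S ::= K
step 2: stack=$ K  input=read read id id read read $  — expand K ::= read read Q read
step 3: stack=$ read Q read read  input=read read id id read read $  — match read
step 4: stack=$ read Q read  input=read id id read read $  — match read
step 5: stack=$ read Q  input=id id read read $  — expand Q ::= id id read
step 6: stack=$ read read id id  input=id id read read $  — match id
step 7: stack=$ read read id  input=id read read $  — match id
Stack after step 7: $ read read (top = read).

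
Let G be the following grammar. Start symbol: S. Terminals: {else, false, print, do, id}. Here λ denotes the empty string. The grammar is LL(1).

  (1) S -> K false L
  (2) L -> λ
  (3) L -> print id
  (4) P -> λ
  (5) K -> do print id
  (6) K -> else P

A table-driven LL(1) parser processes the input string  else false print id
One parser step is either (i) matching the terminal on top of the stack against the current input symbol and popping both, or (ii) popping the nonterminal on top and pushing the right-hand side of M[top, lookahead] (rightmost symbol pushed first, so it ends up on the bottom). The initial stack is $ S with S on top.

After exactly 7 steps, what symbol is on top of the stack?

     Stack             Input                  Action
  1  $ S               else false print id $  expand S -> K false L
  2  $ L false K       else false print id $  expand K -> else P
  3  $ L false P else  else false print id $  match else
  4  $ L false P       false print id $       expand P -> λ
  5  $ L false         false print id $       match false
  6  $ L               print id $             expand L -> print id
  7  $ id print        print id $             match print
Stack after step 7: $ id (top = id).

id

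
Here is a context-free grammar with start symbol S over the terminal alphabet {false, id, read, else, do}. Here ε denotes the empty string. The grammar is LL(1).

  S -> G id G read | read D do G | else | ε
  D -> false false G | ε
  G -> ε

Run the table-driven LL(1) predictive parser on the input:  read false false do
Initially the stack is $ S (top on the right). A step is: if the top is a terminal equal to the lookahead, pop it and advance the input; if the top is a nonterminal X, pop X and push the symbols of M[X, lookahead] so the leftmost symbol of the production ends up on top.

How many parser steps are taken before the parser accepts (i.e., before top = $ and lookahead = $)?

     Stack                 Input                  Action
  1  $ S                   read false false do $  expand S -> read D do G
  2  $ G do D read         read false false do $  match read
  3  $ G do D              false false do $       expand D -> false false G
  4  $ G do G false false  false false do $       match false
  5  $ G do G false        false do $             match false
  6  $ G do G              do $                   expand G -> ε
  7  $ G do                do $                   match do
  8  $ G                   $                      expand G -> ε
Accept reached after 8 steps.

8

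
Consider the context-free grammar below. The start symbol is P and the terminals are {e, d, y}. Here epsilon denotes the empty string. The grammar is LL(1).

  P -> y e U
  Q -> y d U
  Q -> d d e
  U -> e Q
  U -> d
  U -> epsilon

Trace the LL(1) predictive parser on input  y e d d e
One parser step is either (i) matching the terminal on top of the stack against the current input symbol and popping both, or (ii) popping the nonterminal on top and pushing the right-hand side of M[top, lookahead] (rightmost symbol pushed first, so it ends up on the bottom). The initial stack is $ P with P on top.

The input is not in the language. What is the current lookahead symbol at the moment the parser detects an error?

     Stack    Input        Action
  1  $ P      y e d d e $  expand P -> y e U
  2  $ U e y  y e d d e $  match y
  3  $ U e    e d d e $    match e
  4  $ U      d d e $      expand U -> d
  5  $ d      d d e $      match d
  6  $        d e $        error: stack empty but input remains

d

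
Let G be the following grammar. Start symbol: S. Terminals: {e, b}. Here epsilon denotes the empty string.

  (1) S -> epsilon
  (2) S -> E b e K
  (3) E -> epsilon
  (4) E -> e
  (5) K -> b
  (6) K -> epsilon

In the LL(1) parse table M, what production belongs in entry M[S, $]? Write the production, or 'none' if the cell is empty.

FIRST(E) = {epsilon, e}
FIRST(K) = {epsilon, b}
FIRST(S) = {epsilon, b, e}  (via E b e K)
FOLLOW(S) includes $ since S is the start symbol.
FOLLOW(S): S appears on no right-hand side. Thus FOLLOW(S) = {$}.
For S -> epsilon: FIRST(epsilon) = {epsilon}, so it goes in M[S, t] for t ∈ {}; since epsilon ∈ FIRST, also for every t ∈ FOLLOW(S) = {$}.
For S -> E b e K: FIRST(E b e K) = {b, e}, so it goes in M[S, t] for t ∈ {b, e}.

S -> epsilon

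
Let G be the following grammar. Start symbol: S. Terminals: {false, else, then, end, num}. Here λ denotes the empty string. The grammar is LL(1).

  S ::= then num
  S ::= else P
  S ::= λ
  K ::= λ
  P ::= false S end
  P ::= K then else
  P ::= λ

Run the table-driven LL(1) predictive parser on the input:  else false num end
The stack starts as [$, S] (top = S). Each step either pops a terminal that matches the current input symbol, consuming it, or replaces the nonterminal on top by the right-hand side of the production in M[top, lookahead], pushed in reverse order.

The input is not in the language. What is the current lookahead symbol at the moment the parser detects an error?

step 1: stack=$ S  input=else false num end $  — expand S ::= else P
step 2: stack=$ P else  input=else false num end $  — match else
step 3: stack=$ P  input=false num end $  — expand P ::= false S end
step 4: stack=$ end S false  input=false num end $  — match false
step 5: stack=$ end S  input=num end $  — error: M[S, num] is empty

num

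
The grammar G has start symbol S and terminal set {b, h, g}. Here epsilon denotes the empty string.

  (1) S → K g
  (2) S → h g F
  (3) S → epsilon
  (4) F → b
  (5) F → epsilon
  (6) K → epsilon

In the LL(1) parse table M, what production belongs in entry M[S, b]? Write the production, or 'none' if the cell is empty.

FIRST(F) = {epsilon, b}
FIRST(K) = {epsilon}
FIRST(S) = {epsilon, g, h}  (via K g)
FOLLOW(S) includes $ since S is the start symbol.
FOLLOW(S): S appears on no right-hand side. Thus FOLLOW(S) = {$}.
For S → K g: FIRST(K g) = {g}, so it goes in M[S, t] for t ∈ {g}.
For S → h g F: FIRST(h g F) = {h}, so it goes in M[S, t] for t ∈ {h}.
For S → epsilon: FIRST(epsilon) = {epsilon}, so it goes in M[S, t] for t ∈ {}; since epsilon ∈ FIRST, also for every t ∈ FOLLOW(S) = {$}.
None of these place a production in M[S, b].

none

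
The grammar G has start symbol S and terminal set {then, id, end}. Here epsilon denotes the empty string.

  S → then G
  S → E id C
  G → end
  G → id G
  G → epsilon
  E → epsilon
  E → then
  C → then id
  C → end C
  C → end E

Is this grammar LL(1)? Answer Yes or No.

No

FIRST(S) = {id, then}
FIRST(G) = {epsilon, end, id}
FIRST(E) = {epsilon, then}
FIRST(C) = {end, then}
FOLLOW(S) = {$}
FOLLOW(G) = {$}
FOLLOW(E) = {$, id}
FOLLOW(C) = {$}
Cell M[C, end] receives both C → end C and C → end E — the grammar is not LL(1).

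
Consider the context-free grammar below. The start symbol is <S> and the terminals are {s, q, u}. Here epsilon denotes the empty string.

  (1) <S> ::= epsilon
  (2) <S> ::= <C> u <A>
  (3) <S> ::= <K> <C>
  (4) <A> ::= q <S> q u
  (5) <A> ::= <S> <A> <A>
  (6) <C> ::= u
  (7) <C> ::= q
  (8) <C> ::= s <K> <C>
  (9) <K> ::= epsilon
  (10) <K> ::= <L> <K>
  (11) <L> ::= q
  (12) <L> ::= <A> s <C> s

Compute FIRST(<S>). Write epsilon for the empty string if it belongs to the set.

{epsilon, q, s, u}

FIRST(<C>) = {q, s, u}
FIRST(<S>) = {epsilon, q, s, u}  (via <C> u <A>, <K> <C>)
FIRST(<A>) = {q, s, u}  (via <S> <A> <A>)
FIRST(<L>) = {q, s, u}  (via <A> s <C> s)
FIRST(<K>) = {epsilon, q, s, u}  (via <L> <K>)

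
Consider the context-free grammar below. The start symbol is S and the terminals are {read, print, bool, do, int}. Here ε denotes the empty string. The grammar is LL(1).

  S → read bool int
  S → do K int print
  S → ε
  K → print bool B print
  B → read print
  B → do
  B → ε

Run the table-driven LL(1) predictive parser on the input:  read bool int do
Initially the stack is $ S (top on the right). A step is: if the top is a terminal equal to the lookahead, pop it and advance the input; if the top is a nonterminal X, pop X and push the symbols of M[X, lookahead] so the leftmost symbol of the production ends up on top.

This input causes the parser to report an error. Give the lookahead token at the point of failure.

     Stack            Input               Action
  1  $ S              read bool int do $  expand S → read bool int
  2  $ int bool read  read bool int do $  match read
  3  $ int bool       bool int do $       match bool
  4  $ int            int do $            match int
  5  $                do $                error: stack empty but input remains

do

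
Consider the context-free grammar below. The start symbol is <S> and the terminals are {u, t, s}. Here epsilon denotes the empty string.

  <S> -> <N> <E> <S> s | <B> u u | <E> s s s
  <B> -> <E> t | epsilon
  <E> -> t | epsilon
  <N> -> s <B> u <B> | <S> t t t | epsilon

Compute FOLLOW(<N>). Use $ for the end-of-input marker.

FIRST(<E>) = {epsilon, t}
FIRST(<B>) = {epsilon, t}  (via <E> t)
FIRST(<S>) = {s, t, u}  (via <N> <E> <S> s, <B> u u, <E> s s s)
FIRST(<N>) = {epsilon, s, t, u}  (via <S> t t t)
FOLLOW(<S>) includes $ since <S> is the start symbol.
FOLLOW(<S>): in <S>-><N> <E> <S> s, <S> is followed by s with FIRST {s}; in <N>-><S> t t t, <S> is followed by t t t with FIRST {t}. Thus FOLLOW(<S>) = {$, s, t}.
FOLLOW(<E>): in <S>-><N> <E> <S> s, <E> is followed by <S> s with FIRST {s, t, u}; in <S>-><E> s s s, <E> is followed by s s s with FIRST {s}; in <B>-><E> t, <E> is followed by t with FIRST {t}. Thus FOLLOW(<E>) = {s, t, u}.
FOLLOW(<N>): in <S>-><N> <E> <S> s, <N> is followed by <E> <S> s with FIRST {s, t, u}. Thus FOLLOW(<N>) = {s, t, u}.
FOLLOW(<B>): in <S>-><B> u u, <B> is followed by u u with FIRST {u}; in <N>->s <B> u <B> (occurrence 1), <B> is followed by u <B> with FIRST {u}; in <N>->s <B> u <B> (occurrence 2), the suffix after <B> is empty, so FOLLOW(<B>) ⊇ FOLLOW(<N>) = {s, t, u}. Thus FOLLOW(<B>) = {s, t, u}.

{s, t, u}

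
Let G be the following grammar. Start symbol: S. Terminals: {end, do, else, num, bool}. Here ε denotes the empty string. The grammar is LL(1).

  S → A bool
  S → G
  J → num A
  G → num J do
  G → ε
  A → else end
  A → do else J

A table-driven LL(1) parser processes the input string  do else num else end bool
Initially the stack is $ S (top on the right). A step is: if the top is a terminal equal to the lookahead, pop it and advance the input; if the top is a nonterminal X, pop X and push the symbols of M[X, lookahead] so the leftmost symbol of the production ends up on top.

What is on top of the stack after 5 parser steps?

num

     Stack             Input                        Action
  1  $ S               do else num else end bool $  expand S → A bool
  2  $ bool A          do else num else end bool $  expand A → do else J
  3  $ bool J else do  do else num else end bool $  match do
  4  $ bool J else     else num else end bool $     match else
  5  $ bool J          num else end bool $          expand J → num A
Stack after step 5: $ bool A num (top = num).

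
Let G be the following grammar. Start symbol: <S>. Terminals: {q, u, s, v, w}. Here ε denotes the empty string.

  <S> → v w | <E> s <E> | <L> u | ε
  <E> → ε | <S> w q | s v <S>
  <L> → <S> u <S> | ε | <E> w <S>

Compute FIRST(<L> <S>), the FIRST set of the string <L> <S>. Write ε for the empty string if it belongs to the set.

{ε, s, u, v, w}

FIRST(<S>): from <S>→v w we get {v}; from <S>→<E> s <E> we get {s, u, v, w}; from <S>→<L> u we get {s, u, v, w}; from <S>→ε we get {ε}. So FIRST(<S>) = {ε, s, u, v, w}.
FIRST(<E>): from <E>→ε we get {ε}; from <E>→<S> w q we get {s, u, v, w}; from <E>→s v <S> we get {s}. So FIRST(<E>) = {ε, s, u, v, w}.
FIRST(<L>): from <L>→<S> u <S> we get {s, u, v, w}; from <L>→ε we get {ε}; from <L>→<E> w <S> we get {s, u, v, w}. So FIRST(<L>) = {ε, s, u, v, w}.
FIRST(<L> <S>): take FIRST of each symbol in turn, carrying on past any symbol whose FIRST contains ε; result {ε, s, u, v, w}.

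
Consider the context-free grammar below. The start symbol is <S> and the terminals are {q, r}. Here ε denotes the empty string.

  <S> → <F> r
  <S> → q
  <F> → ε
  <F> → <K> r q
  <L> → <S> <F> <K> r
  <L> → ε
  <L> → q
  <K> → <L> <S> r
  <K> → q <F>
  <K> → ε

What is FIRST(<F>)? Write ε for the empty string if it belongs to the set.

{ε, q, r}

FIRST(<S>) = {q, r}  (via <F> r)
FIRST(<L>) = {ε, q, r}  (via <S> <F> <K> r)
FIRST(<K>) = {ε, q, r}  (via <L> <S> r)
FIRST(<F>) = {ε, q, r}  (via <K> r q)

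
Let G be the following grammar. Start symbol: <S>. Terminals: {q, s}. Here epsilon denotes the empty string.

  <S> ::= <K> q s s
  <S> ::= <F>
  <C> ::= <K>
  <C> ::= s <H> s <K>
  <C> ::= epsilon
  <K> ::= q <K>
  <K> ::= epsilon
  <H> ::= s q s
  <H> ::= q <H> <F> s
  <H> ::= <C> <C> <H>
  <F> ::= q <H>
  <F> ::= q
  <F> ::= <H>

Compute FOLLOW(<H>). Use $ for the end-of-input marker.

FIRST(<K>) = {epsilon, q}
FIRST(<C>) = {epsilon, q, s}  (via <K>)
FIRST(<H>) = {q, s}  (via <C> <C> <H>)
FIRST(<F>) = {q, s}  (via <H>)
FIRST(<S>) = {q, s}  (via <K> q s s, <F>)
FOLLOW(<S>) includes $ since <S> is the start symbol.
FOLLOW(<S>): <S> appears on no right-hand side. Thus FOLLOW(<S>) = {$}.
FOLLOW(<C>): in <H>::=<C> <C> <H> (occurrence 1), <C> is followed by <C> <H> with FIRST {q, s}; in <H>::=<C> <C> <H> (occurrence 2), <C> is followed by <H> with FIRST {q, s}. Thus FOLLOW(<C>) = {q, s}.
FOLLOW(<K>): in <S>::=<K> q s s, <K> is followed by q s s with FIRST {q}; in <C>::=<K>, the suffix after <K> is empty, so FOLLOW(<K>) ⊇ FOLLOW(<C>) = {q, s}; in <C>::=s <H> s <K>, the suffix after <K> is empty, so FOLLOW(<K>) ⊇ FOLLOW(<C>) = {q, s}; in <K>::=q <K>, the suffix after <K> is empty (adds nothing new). Thus FOLLOW(<K>) = {q, s}.
FOLLOW(<F>): in <S>::=<F>, the suffix after <F> is empty, so FOLLOW(<F>) ⊇ FOLLOW(<S>) = {$}; in <H>::=q <H> <F> s, <F> is followed by s with FIRST {s}. Thus FOLLOW(<F>) = {$, s}.
FOLLOW(<H>): in <C>::=s <H> s <K>, <H> is followed by s <K> with FIRST {s}; in <H>::=q <H> <F> s, <H> is followed by <F> s with FIRST {q, s}; in <H>::=<C> <C> <H>, the suffix after <H> is empty (adds nothing new); in <F>::=q <H>, the suffix after <H> is empty, so FOLLOW(<H>) ⊇ FOLLOW(<F>) = {$, s}; in <F>::=<H>, the suffix after <H> is empty, so FOLLOW(<H>) ⊇ FOLLOW(<F>) = {$, s}. Thus FOLLOW(<H>) = {$, q, s}.

{$, q, s}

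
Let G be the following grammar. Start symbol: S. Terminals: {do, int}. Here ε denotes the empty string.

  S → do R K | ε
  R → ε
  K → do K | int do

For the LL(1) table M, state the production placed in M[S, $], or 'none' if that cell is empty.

FIRST(S): from S→do R K we get {do}; from S→ε we get {ε}. So FIRST(S) = {ε, do}.
FIRST(R): from R→ε we get {ε}. So FIRST(R) = {ε}.
FIRST(K): from K→do K we get {do}; from K→int do we get {int}. So FIRST(K) = {do, int}.
FOLLOW(S) includes $ since S is the start symbol.
FOLLOW(S): S appears on no right-hand side. Thus FOLLOW(S) = {$}.
For S → do R K: FIRST(do R K) = {do}, so it goes in M[S, t] for t ∈ {do}.
For S → ε: FIRST(ε) = {ε}, so it goes in M[S, t] for t ∈ {}; since ε ∈ FIRST, also for every t ∈ FOLLOW(S) = {$}.

S → ε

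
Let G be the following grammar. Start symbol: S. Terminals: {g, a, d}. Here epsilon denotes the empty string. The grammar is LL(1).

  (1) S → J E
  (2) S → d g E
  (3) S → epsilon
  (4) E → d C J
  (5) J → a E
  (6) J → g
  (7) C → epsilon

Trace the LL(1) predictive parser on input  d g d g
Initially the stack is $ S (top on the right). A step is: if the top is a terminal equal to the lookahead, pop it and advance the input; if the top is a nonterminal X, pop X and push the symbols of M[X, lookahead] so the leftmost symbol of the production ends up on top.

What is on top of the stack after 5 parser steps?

C

step 1: stack=$ S  input=d g d g $  — expand S → d g E
step 2: stack=$ E g d  input=d g d g $  — match d
step 3: stack=$ E g  input=g d g $  — match g
step 4: stack=$ E  input=d g $  — expand E → d C J
step 5: stack=$ J C d  input=d g $  — match d
Stack after step 5: $ J C (top = C).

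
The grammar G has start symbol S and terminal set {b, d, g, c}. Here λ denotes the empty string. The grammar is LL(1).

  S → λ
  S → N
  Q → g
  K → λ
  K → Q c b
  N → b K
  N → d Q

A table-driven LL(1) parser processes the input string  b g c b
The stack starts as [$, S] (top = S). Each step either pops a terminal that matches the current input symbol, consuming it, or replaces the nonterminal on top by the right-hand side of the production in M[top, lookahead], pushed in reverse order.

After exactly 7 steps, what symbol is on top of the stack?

step 1: stack=$ S  input=b g c b $  — expand S → N
step 2: stack=$ N  input=b g c b $  — expand N → b K
step 3: stack=$ K b  input=b g c b $  — match b
step 4: stack=$ K  input=g c b $  — expand K → Q c b
step 5: stack=$ b c Q  input=g c b $  — expand Q → g
step 6: stack=$ b c g  input=g c b $  — match g
step 7: stack=$ b c  input=c b $  — match c
Stack after step 7: $ b (top = b).

b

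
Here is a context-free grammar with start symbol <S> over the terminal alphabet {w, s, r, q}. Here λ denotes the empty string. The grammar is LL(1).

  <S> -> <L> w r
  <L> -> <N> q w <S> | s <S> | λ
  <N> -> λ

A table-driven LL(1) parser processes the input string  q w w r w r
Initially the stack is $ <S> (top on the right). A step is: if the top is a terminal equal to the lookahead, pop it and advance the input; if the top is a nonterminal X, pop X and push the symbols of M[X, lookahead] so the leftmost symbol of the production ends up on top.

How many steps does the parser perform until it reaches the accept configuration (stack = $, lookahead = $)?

11

      Stack              Input          Action
   1  $ <S>              q w w r w r $  expand <S> -> <L> w r
   2  $ r w <L>          q w w r w r $  expand <L> -> <N> q w <S>
   3  $ r w <S> w q <N>  q w w r w r $  expand <N> -> λ
   4  $ r w <S> w q      q w w r w r $  match q
   5  $ r w <S> w        w w r w r $    match w
   6  $ r w <S>          w r w r $      expand <S> -> <L> w r
   7  $ r w r w <L>      w r w r $      expand <L> -> λ
   8  $ r w r w          w r w r $      match w
   9  $ r w r            r w r $        match r
  10  $ r w              w r $          match w
  11  $ r                r $            match r
Accept reached after 11 steps.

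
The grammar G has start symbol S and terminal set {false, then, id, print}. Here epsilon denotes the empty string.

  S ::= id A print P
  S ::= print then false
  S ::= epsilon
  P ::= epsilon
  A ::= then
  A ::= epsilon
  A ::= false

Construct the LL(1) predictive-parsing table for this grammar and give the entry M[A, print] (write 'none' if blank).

FIRST(S): from S::=id A print P we get {id}; from S::=print then false we get {print}; from S::=epsilon we get {epsilon}. So FIRST(S) = {epsilon, id, print}.
FIRST(P): from P::=epsilon we get {epsilon}. So FIRST(P) = {epsilon}.
FIRST(A): from A::=then we get {then}; from A::=epsilon we get {epsilon}; from A::=false we get {false}. So FIRST(A) = {epsilon, false, then}.
FOLLOW(S) includes $ since S is the start symbol.
FOLLOW(A): in S::=id A print P, A is followed by print P with FIRST {print}. Thus FOLLOW(A) = {print}.
For A ::= then: FIRST(then) = {then}, so it goes in M[A, t] for t ∈ {then}.
For A ::= epsilon: FIRST(epsilon) = {epsilon}, so it goes in M[A, t] for t ∈ {}; since epsilon ∈ FIRST, also for every t ∈ FOLLOW(A) = {print}.
For A ::= false: FIRST(false) = {false}, so it goes in M[A, t] for t ∈ {false}.

A ::= epsilon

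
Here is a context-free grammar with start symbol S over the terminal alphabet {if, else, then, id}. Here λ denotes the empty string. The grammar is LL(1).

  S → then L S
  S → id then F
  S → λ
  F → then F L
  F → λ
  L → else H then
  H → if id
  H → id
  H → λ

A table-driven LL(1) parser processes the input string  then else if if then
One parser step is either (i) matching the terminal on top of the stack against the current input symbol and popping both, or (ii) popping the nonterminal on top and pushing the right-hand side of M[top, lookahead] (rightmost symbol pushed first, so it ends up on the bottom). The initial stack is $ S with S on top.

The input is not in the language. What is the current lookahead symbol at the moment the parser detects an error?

if

     Stack            Input                   Action
  1  $ S              then else if if then $  expand S → then L S
  2  $ S L then       then else if if then $  match then
  3  $ S L            else if if then $       expand L → else H then
  4  $ S then H else  else if if then $       match else
  5  $ S then H       if if then $            expand H → if id
  6  $ S then id if   if if then $            match if
  7  $ S then id      if then $               error: top is terminal id but lookahead is if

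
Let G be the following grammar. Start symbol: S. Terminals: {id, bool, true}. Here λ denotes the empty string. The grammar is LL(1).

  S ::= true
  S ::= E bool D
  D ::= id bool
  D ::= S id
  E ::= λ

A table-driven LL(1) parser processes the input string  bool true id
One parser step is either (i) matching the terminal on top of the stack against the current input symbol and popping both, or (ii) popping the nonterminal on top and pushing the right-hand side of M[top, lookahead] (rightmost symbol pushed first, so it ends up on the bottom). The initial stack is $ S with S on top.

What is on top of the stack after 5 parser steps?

step 1: stack=$ S  input=bool true id $  — expand S ::= E bool D
step 2: stack=$ D bool E  input=bool true id $  — expand E ::= λ
step 3: stack=$ D bool  input=bool true id $  — match bool
step 4: stack=$ D  input=true id $  — expand D ::= S id
step 5: stack=$ id S  input=true id $  — expand S ::= true
Stack after step 5: $ id true (top = true).

true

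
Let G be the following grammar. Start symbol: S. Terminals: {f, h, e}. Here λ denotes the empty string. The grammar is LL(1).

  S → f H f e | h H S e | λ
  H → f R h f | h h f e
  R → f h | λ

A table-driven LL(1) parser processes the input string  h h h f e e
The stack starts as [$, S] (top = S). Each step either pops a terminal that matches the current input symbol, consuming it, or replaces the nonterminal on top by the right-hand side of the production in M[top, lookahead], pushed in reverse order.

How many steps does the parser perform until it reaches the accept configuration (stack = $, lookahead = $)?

     Stack          Input          Action
  1  $ S            h h h f e e $  expand S → h H S e
  2  $ e S H h      h h h f e e $  match h
  3  $ e S H        h h f e e $    expand H → h h f e
  4  $ e S e f h h  h h f e e $    match h
  5  $ e S e f h    h f e e $      match h
  6  $ e S e f      f e e $        match f
  7  $ e S e        e e $          match e
  8  $ e S          e $            expand S → λ
  9  $ e            e $            match e
Accept reached after 9 steps.

9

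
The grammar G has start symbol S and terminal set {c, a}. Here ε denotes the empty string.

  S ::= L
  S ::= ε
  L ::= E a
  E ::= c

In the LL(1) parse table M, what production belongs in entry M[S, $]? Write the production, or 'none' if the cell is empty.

FIRST(E): from E::=c we get {c}. So FIRST(E) = {c}.
FIRST(L): from L::=E a we get {c}. So FIRST(L) = {c}.
FIRST(S): from S::=L we get {c}; from S::=ε we get {ε}. So FIRST(S) = {ε, c}.
FOLLOW(S) includes $ since S is the start symbol.
FOLLOW(S): S appears on no right-hand side. Thus FOLLOW(S) = {$}.
For S ::= L: FIRST(L) = {c}, so it goes in M[S, t] for t ∈ {c}.
For S ::= ε: FIRST(ε) = {ε}, so it goes in M[S, t] for t ∈ {}; since ε ∈ FIRST, also for every t ∈ FOLLOW(S) = {$}.

S ::= ε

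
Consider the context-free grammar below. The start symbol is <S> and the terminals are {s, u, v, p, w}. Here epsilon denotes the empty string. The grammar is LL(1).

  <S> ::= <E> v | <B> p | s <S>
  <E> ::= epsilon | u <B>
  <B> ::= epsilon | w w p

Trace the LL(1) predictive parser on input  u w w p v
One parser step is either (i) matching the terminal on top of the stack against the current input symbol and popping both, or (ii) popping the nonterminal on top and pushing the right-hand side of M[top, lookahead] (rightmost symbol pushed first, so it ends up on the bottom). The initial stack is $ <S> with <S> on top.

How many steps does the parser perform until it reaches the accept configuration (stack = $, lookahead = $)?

step 1: stack=$ <S>  input=u w w p v $  — expand <S> ::= <E> v
step 2: stack=$ v <E>  input=u w w p v $  — expand <E> ::= u <B>
step 3: stack=$ v <B> u  input=u w w p v $  — match u
step 4: stack=$ v <B>  input=w w p v $  — expand <B> ::= w w p
step 5: stack=$ v p w w  input=w w p v $  — match w
step 6: stack=$ v p w  input=w p v $  — match w
step 7: stack=$ v p  input=p v $  — match p
step 8: stack=$ v  input=v $  — match v
Accept reached after 8 steps.

8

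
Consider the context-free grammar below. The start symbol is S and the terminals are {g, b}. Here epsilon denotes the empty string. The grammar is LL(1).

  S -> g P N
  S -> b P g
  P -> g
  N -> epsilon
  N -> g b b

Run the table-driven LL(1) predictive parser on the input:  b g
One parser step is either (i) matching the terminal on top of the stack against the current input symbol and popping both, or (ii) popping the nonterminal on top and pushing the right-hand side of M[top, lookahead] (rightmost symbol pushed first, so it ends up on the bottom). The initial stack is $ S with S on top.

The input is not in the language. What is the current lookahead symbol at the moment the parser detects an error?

$

step 1: stack=$ S  input=b g $  — expand S -> b P g
step 2: stack=$ g P b  input=b g $  — match b
step 3: stack=$ g P  input=g $  — expand P -> g
step 4: stack=$ g g  input=g $  — match g
step 5: stack=$ g  input=$  — error: top is terminal g but lookahead is $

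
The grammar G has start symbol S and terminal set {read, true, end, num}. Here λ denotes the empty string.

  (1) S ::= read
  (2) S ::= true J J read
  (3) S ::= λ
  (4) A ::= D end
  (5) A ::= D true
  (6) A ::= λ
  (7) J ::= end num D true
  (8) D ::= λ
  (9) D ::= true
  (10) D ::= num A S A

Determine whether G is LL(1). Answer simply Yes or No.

FIRST(S) = {λ, read, true}
FIRST(A) = {λ, end, num, true}
FIRST(J) = {end}
FIRST(D) = {λ, num, true}
FOLLOW(S) = {$, end, num, true}
FOLLOW(A) = {end, num, read, true}
FOLLOW(J) = {end, read}
FOLLOW(D) = {end, true}
Cell M[A, end] receives both A ::= D end and A ::= λ — the grammar is not LL(1).

No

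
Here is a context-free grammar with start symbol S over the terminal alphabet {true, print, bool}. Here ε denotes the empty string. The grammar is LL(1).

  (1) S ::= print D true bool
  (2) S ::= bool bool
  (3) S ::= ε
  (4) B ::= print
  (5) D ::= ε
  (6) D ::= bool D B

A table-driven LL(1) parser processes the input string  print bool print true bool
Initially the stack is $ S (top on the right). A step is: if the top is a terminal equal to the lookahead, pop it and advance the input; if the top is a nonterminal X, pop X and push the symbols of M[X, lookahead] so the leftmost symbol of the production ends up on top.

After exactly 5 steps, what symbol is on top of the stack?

step 1: stack=$ S  input=print bool print true bool $  — expand S ::= print D true bool
step 2: stack=$ bool true D print  input=print bool print true bool $  — match print
step 3: stack=$ bool true D  input=bool print true bool $  — expand D ::= bool D B
step 4: stack=$ bool true B D bool  input=bool print true bool $  — match bool
step 5: stack=$ bool true B D  input=print true bool $  — expand D ::= ε
Stack after step 5: $ bool true B (top = B).

B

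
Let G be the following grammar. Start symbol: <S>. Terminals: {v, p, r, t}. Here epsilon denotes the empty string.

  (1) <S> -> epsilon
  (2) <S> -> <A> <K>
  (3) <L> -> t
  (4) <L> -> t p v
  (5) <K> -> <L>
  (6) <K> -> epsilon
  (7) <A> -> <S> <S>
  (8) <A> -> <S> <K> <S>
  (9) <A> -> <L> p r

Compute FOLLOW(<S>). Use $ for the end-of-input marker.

{$, t}

FIRST(<L>): from <L>->t we get {t}; from <L>->t p v we get {t}. So FIRST(<L>) = {t}.
FIRST(<K>): from <K>-><L> we get {t}; from <K>->epsilon we get {epsilon}. So FIRST(<K>) = {epsilon, t}.
FIRST(<S>): from <S>->epsilon we get {epsilon}; from <S>-><A> <K> we get {epsilon, t}. So FIRST(<S>) = {epsilon, t}.
FIRST(<A>): from <A>-><S> <S> we get {epsilon, t}; from <A>-><S> <K> <S> we get {epsilon, t}; from <A>-><L> p r we get {t}. So FIRST(<A>) = {epsilon, t}.
FOLLOW(<S>) includes $ since <S> is the start symbol.
FOLLOW(<S>): in <A>-><S> <S> (occurrence 1), <S> is followed by <S> with FIRST {epsilon, t}; in <A>-><S> <S> (occurrence 1), the suffix after <S> is nullable, so FOLLOW(<S>) ⊇ FOLLOW(<A>) = {$, t}; in <A>-><S> <S> (occurrence 2), the suffix after <S> is empty, so FOLLOW(<S>) ⊇ FOLLOW(<A>) = {$, t}; in <A>-><S> <K> <S> (occurrence 1), <S> is followed by <K> <S> with FIRST {epsilon, t}; in <A>-><S> <K> <S> (occurrence 1), the suffix after <S> is nullable, so FOLLOW(<S>) ⊇ FOLLOW(<A>) = {$, t}; in <A>-><S> <K> <S> (occurrence 2), the suffix after <S> is empty, so FOLLOW(<S>) ⊇ FOLLOW(<A>) = {$, t}. Thus FOLLOW(<S>) = {$, t}.
FOLLOW(<A>): in <S>-><A> <K>, <A> is followed by <K> with FIRST {epsilon, t}; in <S>-><A> <K>, the suffix after <A> is nullable, so FOLLOW(<A>) ⊇ FOLLOW(<S>) = {$, t}. Thus FOLLOW(<A>) = {$, t}.
FOLLOW(<K>): in <S>-><A> <K>, the suffix after <K> is empty, so FOLLOW(<K>) ⊇ FOLLOW(<S>) = {$, t}; in <A>-><S> <K> <S>, <K> is followed by <S> with FIRST {epsilon, t}; in <A>-><S> <K> <S>, the suffix after <K> is nullable, so FOLLOW(<K>) ⊇ FOLLOW(<A>) = {$, t}. Thus FOLLOW(<K>) = {$, t}.
FOLLOW(<L>): in <K>-><L>, the suffix after <L> is empty, so FOLLOW(<L>) ⊇ FOLLOW(<K>) = {$, t}; in <A>-><L> p r, <L> is followed by p r with FIRST {p}. Thus FOLLOW(<L>) = {$, p, t}.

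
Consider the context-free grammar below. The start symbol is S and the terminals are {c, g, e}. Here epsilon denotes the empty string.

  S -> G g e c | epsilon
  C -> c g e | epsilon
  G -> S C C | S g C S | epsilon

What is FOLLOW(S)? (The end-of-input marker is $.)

FIRST(C) = {epsilon, c}
FIRST(S) = {epsilon, c, g}  (via G g e c)
FIRST(G) = {epsilon, c, g}  (via S C C, S g C S)
FOLLOW(S) includes $ since S is the start symbol.
FOLLOW(G): in S->G g e c, G is followed by g e c with FIRST {g}. Thus FOLLOW(G) = {g}.
FOLLOW(S): in G->S C C, S is followed by C C with FIRST {epsilon, c}; in G->S C C, the suffix after S is nullable, so FOLLOW(S) ⊇ FOLLOW(G) = {g}; in G->S g C S (occurrence 1), S is followed by g C S with FIRST {g}; in G->S g C S (occurrence 2), the suffix after S is empty, so FOLLOW(S) ⊇ FOLLOW(G) = {g}. Thus FOLLOW(S) = {$, c, g}.
FOLLOW(C): in G->S C C (occurrence 1), C is followed by C with FIRST {epsilon, c}; in G->S C C (occurrence 1), the suffix after C is nullable, so FOLLOW(C) ⊇ FOLLOW(G) = {g}; in G->S C C (occurrence 2), the suffix after C is empty, so FOLLOW(C) ⊇ FOLLOW(G) = {g}; in G->S g C S, C is followed by S with FIRST {epsilon, c, g}; in G->S g C S, the suffix after C is nullable, so FOLLOW(C) ⊇ FOLLOW(G) = {g}. Thus FOLLOW(C) = {c, g}.

{$, c, g}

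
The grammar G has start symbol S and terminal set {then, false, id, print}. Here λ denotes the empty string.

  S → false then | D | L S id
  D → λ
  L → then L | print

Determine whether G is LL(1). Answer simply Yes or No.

FIRST(S) = {λ, false, print, then}
FIRST(D) = {λ}
FIRST(L) = {print, then}
FOLLOW(S) = {$, id}
FOLLOW(D) = {$, id}
FOLLOW(L) = {false, id, print, then}
Each cell of M receives at most one production.

Yes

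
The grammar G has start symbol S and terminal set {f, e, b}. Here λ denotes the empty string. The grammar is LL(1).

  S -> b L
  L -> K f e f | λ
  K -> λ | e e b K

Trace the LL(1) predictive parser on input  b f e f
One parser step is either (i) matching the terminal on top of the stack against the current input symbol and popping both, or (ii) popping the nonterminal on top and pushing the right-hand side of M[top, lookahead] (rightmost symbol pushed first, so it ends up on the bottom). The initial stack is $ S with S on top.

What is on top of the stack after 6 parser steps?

f

     Stack      Input      Action
  1  $ S        b f e f $  expand S -> b L
  2  $ L b      b f e f $  match b
  3  $ L        f e f $    expand L -> K f e f
  4  $ f e f K  f e f $    expand K -> λ
  5  $ f e f    f e f $    match f
  6  $ f e      e f $      match e
Stack after step 6: $ f (top = f).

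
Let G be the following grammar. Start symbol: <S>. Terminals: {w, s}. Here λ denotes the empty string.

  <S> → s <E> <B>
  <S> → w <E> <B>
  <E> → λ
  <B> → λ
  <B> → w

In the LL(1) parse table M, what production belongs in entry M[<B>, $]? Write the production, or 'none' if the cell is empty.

<B> → λ

FIRST(<S>) = {s, w}
FIRST(<E>) = {λ}
FIRST(<B>) = {λ, w}
FOLLOW(<S>) includes $ since <S> is the start symbol.
FOLLOW(<S>): <S> appears on no right-hand side. Thus FOLLOW(<S>) = {$}.
FOLLOW(<B>): in <S>→s <E> <B>, the suffix after <B> is empty, so FOLLOW(<B>) ⊇ FOLLOW(<S>) = {$}; in <S>→w <E> <B>, the suffix after <B> is empty, so FOLLOW(<B>) ⊇ FOLLOW(<S>) = {$}. Thus FOLLOW(<B>) = {$}.
For <B> → λ: FIRST(λ) = {λ}, so it goes in M[<B>, t] for t ∈ {}; since λ ∈ FIRST, also for every t ∈ FOLLOW(<B>) = {$}.
For <B> → w: FIRST(w) = {w}, so it goes in M[<B>, t] for t ∈ {w}.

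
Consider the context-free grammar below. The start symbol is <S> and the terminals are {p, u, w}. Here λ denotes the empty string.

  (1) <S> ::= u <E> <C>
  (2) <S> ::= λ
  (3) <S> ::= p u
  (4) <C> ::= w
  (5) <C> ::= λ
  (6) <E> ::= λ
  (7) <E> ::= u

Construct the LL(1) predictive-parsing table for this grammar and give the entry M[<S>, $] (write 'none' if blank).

FIRST(<S>): from <S>::=u <E> <C> we get {u}; from <S>::=λ we get {λ}; from <S>::=p u we get {p}. So FIRST(<S>) = {λ, p, u}.
FIRST(<C>): from <C>::=w we get {w}; from <C>::=λ we get {λ}. So FIRST(<C>) = {λ, w}.
FIRST(<E>): from <E>::=λ we get {λ}; from <E>::=u we get {u}. So FIRST(<E>) = {λ, u}.
FOLLOW(<S>) includes $ since <S> is the start symbol.
FOLLOW(<S>): <S> appears on no right-hand side. Thus FOLLOW(<S>) = {$}.
For <S> ::= u <E> <C>: FIRST(u <E> <C>) = {u}, so it goes in M[<S>, t] for t ∈ {u}.
For <S> ::= λ: FIRST(λ) = {λ}, so it goes in M[<S>, t] for t ∈ {}; since λ ∈ FIRST, also for every t ∈ FOLLOW(<S>) = {$}.
For <S> ::= p u: FIRST(p u) = {p}, so it goes in M[<S>, t] for t ∈ {p}.

<S> ::= λ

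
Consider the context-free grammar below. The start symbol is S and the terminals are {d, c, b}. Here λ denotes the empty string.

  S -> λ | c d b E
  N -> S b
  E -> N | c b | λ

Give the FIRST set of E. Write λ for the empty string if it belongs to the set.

FIRST(S) = {λ, c}
FIRST(N) = {b, c}  (via S b)
FIRST(E) = {λ, b, c}  (via N)

{λ, b, c}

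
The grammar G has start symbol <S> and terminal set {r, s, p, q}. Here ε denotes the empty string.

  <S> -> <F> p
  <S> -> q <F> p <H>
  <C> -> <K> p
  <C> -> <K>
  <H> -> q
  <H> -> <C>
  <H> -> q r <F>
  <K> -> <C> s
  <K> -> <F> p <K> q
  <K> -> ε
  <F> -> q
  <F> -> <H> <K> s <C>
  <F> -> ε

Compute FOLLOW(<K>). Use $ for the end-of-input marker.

{$, p, q, s}

FIRST(<S>): from <S>-><F> p we get {p, q, s}; from <S>->q <F> p <H> we get {q}. So FIRST(<S>) = {p, q, s}.
FIRST(<C>): from <C>-><K> p we get {p, q, s}; from <C>-><K> we get {ε, p, q, s}. So FIRST(<C>) = {ε, p, q, s}.
FIRST(<H>): from <H>->q we get {q}; from <H>-><C> we get {ε, p, q, s}; from <H>->q r <F> we get {q}. So FIRST(<H>) = {ε, p, q, s}.
FIRST(<K>): from <K>-><C> s we get {p, q, s}; from <K>-><F> p <K> q we get {p, q, s}; from <K>->ε we get {ε}. So FIRST(<K>) = {ε, p, q, s}.
FIRST(<F>): from <F>->q we get {q}; from <F>-><H> <K> s <C> we get {p, q, s}; from <F>->ε we get {ε}. So FIRST(<F>) = {ε, p, q, s}.
FOLLOW(<S>) includes $ since <S> is the start symbol.
FOLLOW(<S>): <S> appears on no right-hand side. Thus FOLLOW(<S>) = {$}.
FOLLOW(<H>): in <S>->q <F> p <H>, the suffix after <H> is empty, so FOLLOW(<H>) ⊇ FOLLOW(<S>) = {$}; in <F>-><H> <K> s <C>, <H> is followed by <K> s <C> with FIRST {p, q, s}. Thus FOLLOW(<H>) = {$, p, q, s}.
FOLLOW(<F>): in <S>-><F> p, <F> is followed by p with FIRST {p}; in <S>->q <F> p <H>, <F> is followed by p <H> with FIRST {p}; in <H>->q r <F>, the suffix after <F> is empty, so FOLLOW(<F>) ⊇ FOLLOW(<H>) = {$, p, q, s}; in <K>-><F> p <K> q, <F> is followed by p <K> q with FIRST {p}. Thus FOLLOW(<F>) = {$, p, q, s}.
FOLLOW(<C>): in <H>-><C>, the suffix after <C> is empty, so FOLLOW(<C>) ⊇ FOLLOW(<H>) = {$, p, q, s}; in <K>-><C> s, <C> is followed by s with FIRST {s}; in <F>-><H> <K> s <C>, the suffix after <C> is empty, so FOLLOW(<C>) ⊇ FOLLOW(<F>) = {$, p, q, s}. Thus FOLLOW(<C>) = {$, p, q, s}.
FOLLOW(<K>): in <C>-><K> p, <K> is followed by p with FIRST {p}; in <C>-><K>, the suffix after <K> is empty, so FOLLOW(<K>) ⊇ FOLLOW(<C>) = {$, p, q, s}; in <K>-><F> p <K> q, <K> is followed by q with FIRST {q}; in <F>-><H> <K> s <C>, <K> is followed by s <C> with FIRST {s}. Thus FOLLOW(<K>) = {$, p, q, s}.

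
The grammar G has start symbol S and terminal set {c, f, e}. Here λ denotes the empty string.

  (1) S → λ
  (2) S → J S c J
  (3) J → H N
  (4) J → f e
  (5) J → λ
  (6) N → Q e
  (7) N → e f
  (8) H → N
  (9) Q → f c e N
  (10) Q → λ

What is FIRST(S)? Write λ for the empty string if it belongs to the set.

FIRST(Q): from Q→f c e N we get {f}; from Q→λ we get {λ}. So FIRST(Q) = {λ, f}.
FIRST(N): from N→Q e we get {e, f}; from N→e f we get {e}. So FIRST(N) = {e, f}.
FIRST(H): from H→N we get {e, f}. So FIRST(H) = {e, f}.
FIRST(J): from J→H N we get {e, f}; from J→f e we get {f}; from J→λ we get {λ}. So FIRST(J) = {λ, e, f}.
FIRST(S): from S→λ we get {λ}; from S→J S c J we get {c, e, f}. So FIRST(S) = {λ, c, e, f}.

{λ, c, e, f}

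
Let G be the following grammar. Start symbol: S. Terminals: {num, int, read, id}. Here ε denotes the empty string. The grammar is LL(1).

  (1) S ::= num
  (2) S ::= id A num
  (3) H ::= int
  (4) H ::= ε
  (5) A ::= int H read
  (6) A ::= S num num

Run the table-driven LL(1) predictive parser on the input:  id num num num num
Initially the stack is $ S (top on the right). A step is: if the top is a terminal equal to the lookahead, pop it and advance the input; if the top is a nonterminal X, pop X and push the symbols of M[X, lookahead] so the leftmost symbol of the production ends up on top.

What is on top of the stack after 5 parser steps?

     Stack              Input                 Action
  1  $ S                id num num num num $  expand S ::= id A num
  2  $ num A id         id num num num num $  match id
  3  $ num A            num num num num $     expand A ::= S num num
  4  $ num num num S    num num num num $     expand S ::= num
  5  $ num num num num  num num num num $     match num
Stack after step 5: $ num num num (top = num).

num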